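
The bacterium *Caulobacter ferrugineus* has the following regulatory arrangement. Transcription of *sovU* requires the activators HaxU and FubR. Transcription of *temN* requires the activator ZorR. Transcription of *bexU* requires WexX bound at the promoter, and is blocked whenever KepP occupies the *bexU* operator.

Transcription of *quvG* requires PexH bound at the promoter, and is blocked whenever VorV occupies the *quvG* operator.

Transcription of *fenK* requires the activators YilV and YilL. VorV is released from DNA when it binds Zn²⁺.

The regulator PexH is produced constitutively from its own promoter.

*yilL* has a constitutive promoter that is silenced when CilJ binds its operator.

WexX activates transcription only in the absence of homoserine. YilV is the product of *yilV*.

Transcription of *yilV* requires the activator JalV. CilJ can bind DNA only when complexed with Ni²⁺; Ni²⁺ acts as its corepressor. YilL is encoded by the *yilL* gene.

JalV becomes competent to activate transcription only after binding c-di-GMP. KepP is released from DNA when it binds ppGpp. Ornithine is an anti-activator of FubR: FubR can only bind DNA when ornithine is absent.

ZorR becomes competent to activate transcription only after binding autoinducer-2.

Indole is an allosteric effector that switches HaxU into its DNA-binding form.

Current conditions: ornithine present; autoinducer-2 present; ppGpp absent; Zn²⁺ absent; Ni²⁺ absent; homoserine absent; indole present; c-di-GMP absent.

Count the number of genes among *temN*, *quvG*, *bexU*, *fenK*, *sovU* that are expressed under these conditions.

1

Autoinducer-2 is present, so ZorR is active.
No repressor is bound and ZorR is active, so *temN* is transcribed.
→ *temN* is ON.
PexH is produced constitutively and is active.
Zn²⁺ is absent, so VorV is active.
With repressor VorV bound, *quvG* is not transcribed.
→ *quvG* is OFF.
ppGpp is absent, so KepP is active.
Homoserine is absent, so WexX is active.
With repressor KepP bound, *bexU* is not transcribed.
→ *bexU* is OFF.
c-di-GMP is absent, so JalV is inactive.
Required activator JalV is absent, so *yilV* is not transcribed.
So YilV is not produced.
Ni²⁺ is absent, so CilJ is inactive.
With no repressor bound, *yilL* is transcribed.
So YilL is produced and active.
Required activator YilV is absent, so *fenK* is not transcribed.
→ *fenK* is OFF.
Indole is present, so HaxU is active.
Ornithine is present, so FubR is inactive.
Required activator FubR is absent, so *sovU* is not transcribed.
→ *sovU* is OFF.
1 of the 5 genes is transcribed.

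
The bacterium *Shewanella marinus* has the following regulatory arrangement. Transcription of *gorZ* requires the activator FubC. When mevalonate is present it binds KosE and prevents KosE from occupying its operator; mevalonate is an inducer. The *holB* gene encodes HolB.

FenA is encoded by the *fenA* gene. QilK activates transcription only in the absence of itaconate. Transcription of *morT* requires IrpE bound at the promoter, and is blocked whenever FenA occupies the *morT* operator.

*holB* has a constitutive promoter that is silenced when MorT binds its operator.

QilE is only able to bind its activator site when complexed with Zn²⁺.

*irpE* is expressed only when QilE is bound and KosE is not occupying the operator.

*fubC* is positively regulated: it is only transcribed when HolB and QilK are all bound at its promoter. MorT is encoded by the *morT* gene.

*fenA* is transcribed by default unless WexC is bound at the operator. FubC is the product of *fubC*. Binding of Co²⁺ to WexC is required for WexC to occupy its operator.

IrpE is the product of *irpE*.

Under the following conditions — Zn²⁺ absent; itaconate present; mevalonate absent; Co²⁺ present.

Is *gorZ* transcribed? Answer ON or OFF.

Co²⁺ is present, so WexC is active.
With repressor WexC bound, *fenA* is not transcribed.
So FenA is not produced.
Mevalonate is absent, so KosE is active.
Zn²⁺ is absent, so QilE is inactive.
With repressor KosE bound, *irpE* is not transcribed.
So IrpE is not produced.
Required activator IrpE is absent, so *morT* is not transcribed.
So MorT is not produced.
With no repressor bound, *holB* is transcribed.
So HolB is produced and active.
Itaconate is present, so QilK is inactive.
Required activator QilK is absent, so *fubC* is not transcribed.
So FubC is not produced.
Required activator FubC is absent, so *gorZ* is not transcribed.

OFF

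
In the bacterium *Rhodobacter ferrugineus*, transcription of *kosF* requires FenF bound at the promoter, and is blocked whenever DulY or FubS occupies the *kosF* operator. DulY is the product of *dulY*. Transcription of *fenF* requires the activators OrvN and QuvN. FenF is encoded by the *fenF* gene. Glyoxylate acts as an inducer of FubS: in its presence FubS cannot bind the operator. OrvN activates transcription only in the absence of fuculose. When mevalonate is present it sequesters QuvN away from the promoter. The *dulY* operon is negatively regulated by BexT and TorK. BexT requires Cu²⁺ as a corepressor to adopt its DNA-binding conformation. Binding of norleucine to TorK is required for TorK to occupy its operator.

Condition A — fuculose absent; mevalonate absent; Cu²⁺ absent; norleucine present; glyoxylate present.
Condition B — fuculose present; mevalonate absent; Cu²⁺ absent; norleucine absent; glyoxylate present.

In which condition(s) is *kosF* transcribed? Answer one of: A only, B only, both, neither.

Condition A:
Fuculose is absent, so OrvN is active.
Mevalonate is absent, so QuvN is active.
No repressor is bound and OrvN and QuvN are active, so *fenF* is transcribed.
So FenF is produced and active.
Cu²⁺ is absent, so BexT is inactive.
Norleucine is present, so TorK is active.
With repressor TorK bound, *dulY* is not transcribed.
So DulY is not produced.
Glyoxylate is present, so FubS is inactive.
No repressor is bound and FenF is active, so *kosF* is transcribed.
→ *kosF* is ON in A.
Condition B:
Fuculose is present, so OrvN is inactive.
Mevalonate is absent, so QuvN is active.
Required activator OrvN is absent, so *fenF* is not transcribed.
So FenF is not produced.
Cu²⁺ is absent, so BexT is inactive.
Norleucine is absent, so TorK is inactive.
With no repressor bound, *dulY* is transcribed.
So DulY is produced and active.
Glyoxylate is present, so FubS is inactive.
With repressor DulY bound, *kosF* is not transcribed.
→ *kosF* is OFF in B.

A only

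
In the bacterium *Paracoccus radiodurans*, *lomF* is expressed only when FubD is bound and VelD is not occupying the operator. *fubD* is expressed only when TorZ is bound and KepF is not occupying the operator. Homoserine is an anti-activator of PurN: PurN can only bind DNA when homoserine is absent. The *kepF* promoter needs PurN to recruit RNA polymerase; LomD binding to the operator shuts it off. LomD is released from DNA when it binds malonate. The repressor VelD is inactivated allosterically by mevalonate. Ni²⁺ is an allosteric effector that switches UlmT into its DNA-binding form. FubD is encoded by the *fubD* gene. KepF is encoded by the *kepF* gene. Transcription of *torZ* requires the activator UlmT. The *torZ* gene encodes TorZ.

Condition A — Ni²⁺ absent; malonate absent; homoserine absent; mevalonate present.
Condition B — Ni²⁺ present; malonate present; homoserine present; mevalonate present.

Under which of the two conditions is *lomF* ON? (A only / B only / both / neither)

Condition A:
Ni²⁺ is absent, so UlmT is inactive.
Required activator UlmT is absent, so *torZ* is not transcribed.
So TorZ is not produced.
Malonate is absent, so LomD is active.
Homoserine is absent, so PurN is active.
With repressor LomD bound, *kepF* is not transcribed.
So KepF is not produced.
Required activator TorZ is absent, so *fubD* is not transcribed.
So FubD is not produced.
Mevalonate is present, so VelD is inactive.
Required activator FubD is absent, so *lomF* is not transcribed.
→ *lomF* is OFF in A.
Condition B:
Ni²⁺ is present, so UlmT is active.
No repressor is bound and UlmT is active, so *torZ* is transcribed.
So TorZ is produced and active.
Malonate is present, so LomD is inactive.
Homoserine is present, so PurN is inactive.
Required activator PurN is absent, so *kepF* is not transcribed.
So KepF is not produced.
No repressor is bound and TorZ is active, so *fubD* is transcribed.
So FubD is produced and active.
Mevalonate is present, so VelD is inactive.
No repressor is bound and FubD is active, so *lomF* is transcribed.
→ *lomF* is ON in B.

B only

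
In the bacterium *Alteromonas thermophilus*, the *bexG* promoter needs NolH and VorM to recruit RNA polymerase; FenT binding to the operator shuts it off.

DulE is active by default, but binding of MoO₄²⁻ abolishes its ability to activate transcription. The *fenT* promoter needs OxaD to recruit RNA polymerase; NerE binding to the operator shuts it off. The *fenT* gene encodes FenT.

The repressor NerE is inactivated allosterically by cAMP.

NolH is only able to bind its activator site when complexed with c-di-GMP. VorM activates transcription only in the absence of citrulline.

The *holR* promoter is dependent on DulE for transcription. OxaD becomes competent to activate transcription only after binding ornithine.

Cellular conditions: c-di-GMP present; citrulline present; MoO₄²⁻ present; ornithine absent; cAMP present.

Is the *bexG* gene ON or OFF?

OFF

Ornithine is absent, so OxaD is inactive.
cAMP is present, so NerE is inactive.
Required activator OxaD is absent, so *fenT* is not transcribed.
So FenT is not produced.
c-di-GMP is present, so NolH is active.
Citrulline is present, so VorM is inactive.
Required activator VorM is absent, so *bexG* is not transcribed.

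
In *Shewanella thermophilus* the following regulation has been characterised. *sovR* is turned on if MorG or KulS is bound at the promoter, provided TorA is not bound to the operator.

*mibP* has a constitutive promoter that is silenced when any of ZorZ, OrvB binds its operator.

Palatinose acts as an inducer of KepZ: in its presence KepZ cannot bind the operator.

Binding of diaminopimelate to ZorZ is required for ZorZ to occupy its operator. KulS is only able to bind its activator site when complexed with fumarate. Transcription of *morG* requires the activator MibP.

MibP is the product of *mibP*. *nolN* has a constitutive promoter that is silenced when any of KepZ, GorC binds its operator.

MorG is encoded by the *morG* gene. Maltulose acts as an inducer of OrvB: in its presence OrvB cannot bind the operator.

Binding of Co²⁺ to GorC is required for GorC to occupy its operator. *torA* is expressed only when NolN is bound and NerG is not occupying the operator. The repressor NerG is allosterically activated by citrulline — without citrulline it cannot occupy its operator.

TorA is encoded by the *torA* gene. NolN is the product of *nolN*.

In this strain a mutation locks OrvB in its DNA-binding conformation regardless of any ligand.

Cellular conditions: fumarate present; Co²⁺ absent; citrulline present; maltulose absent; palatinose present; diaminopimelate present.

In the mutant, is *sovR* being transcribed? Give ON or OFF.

ON

Diaminopimelate is present, so ZorZ is active.
OrvB is constitutively active in this strain.
With repressor ZorZ bound, *mibP* is not transcribed.
So MibP is not produced.
Required activator MibP is absent, so *morG* is not transcribed.
So MorG is not produced.
Fumarate is present, so KulS is active.
Palatinose is present, so KepZ is inactive.
Co²⁺ is absent, so GorC is inactive.
With no repressor bound, *nolN* is transcribed.
So NolN is produced and active.
Citrulline is present, so NerG is active.
With repressor NerG bound, *torA* is not transcribed.
So TorA is not produced.
Activator KulS is present, so *sovR* is transcribed.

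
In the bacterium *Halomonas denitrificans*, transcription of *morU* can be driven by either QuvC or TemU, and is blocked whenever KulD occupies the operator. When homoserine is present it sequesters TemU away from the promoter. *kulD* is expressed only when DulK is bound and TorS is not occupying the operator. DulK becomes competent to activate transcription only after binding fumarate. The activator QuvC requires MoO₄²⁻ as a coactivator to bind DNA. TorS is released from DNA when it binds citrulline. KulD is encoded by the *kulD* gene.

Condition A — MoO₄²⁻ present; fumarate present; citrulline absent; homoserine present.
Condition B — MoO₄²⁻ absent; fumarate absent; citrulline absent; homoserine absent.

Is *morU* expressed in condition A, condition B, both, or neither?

both

Condition A:
MoO₄²⁻ is present, so QuvC is active.
Fumarate is present, so DulK is active.
Citrulline is absent, so TorS is active.
With repressor TorS bound, *kulD* is not transcribed.
So KulD is not produced.
Homoserine is present, so TemU is inactive.
Activator QuvC is present, so *morU* is transcribed.
→ *morU* is ON in A.
Condition B:
MoO₄²⁻ is absent, so QuvC is inactive.
Fumarate is absent, so DulK is inactive.
Citrulline is absent, so TorS is active.
With repressor TorS bound, *kulD* is not transcribed.
So KulD is not produced.
Homoserine is absent, so TemU is active.
Activator TemU is present, so *morU* is transcribed.
→ *morU* is ON in B.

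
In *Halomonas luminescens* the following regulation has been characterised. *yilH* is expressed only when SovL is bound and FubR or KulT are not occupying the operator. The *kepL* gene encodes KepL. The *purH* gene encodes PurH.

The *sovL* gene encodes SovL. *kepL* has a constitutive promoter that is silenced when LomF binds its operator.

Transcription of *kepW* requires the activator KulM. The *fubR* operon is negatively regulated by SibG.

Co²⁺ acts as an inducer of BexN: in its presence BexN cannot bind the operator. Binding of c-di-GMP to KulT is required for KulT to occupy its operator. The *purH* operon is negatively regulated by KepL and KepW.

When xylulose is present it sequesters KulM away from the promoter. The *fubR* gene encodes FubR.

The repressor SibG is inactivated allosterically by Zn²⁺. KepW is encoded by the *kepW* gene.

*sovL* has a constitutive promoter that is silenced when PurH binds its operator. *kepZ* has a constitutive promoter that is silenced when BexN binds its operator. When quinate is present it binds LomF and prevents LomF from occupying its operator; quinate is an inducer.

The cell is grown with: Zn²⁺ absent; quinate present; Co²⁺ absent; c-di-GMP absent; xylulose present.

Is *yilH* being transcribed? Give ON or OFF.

Zn²⁺ is absent, so SibG is active.
With repressor SibG bound, *fubR* is not transcribed.
So FubR is not produced.
c-di-GMP is absent, so KulT is inactive.
Quinate is present, so LomF is inactive.
With no repressor bound, *kepL* is transcribed.
So KepL is produced and active.
Xylulose is present, so KulM is inactive.
Required activator KulM is absent, so *kepW* is not transcribed.
So KepW is not produced.
With repressor KepL bound, *purH* is not transcribed.
So PurH is not produced.
With no repressor bound, *sovL* is transcribed.
So SovL is produced and active.
No repressor is bound and SovL is active, so *yilH* is transcribed.

ON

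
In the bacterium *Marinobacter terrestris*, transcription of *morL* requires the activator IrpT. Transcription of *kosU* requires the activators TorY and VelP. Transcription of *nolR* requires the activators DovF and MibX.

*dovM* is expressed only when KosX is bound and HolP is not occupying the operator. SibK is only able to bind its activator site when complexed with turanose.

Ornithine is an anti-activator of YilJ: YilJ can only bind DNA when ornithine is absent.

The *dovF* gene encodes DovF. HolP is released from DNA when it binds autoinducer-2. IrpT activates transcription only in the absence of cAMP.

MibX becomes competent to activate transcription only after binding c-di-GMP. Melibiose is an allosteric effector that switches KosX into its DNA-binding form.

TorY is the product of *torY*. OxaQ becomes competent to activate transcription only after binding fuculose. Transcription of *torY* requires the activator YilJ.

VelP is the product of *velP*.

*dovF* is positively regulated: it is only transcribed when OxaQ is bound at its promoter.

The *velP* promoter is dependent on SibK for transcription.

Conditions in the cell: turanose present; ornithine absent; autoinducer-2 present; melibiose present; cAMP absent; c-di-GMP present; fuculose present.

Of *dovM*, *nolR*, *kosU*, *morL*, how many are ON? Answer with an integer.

Melibiose is present, so KosX is active.
Autoinducer-2 is present, so HolP is inactive.
No repressor is bound and KosX is active, so *dovM* is transcribed.
→ *dovM* is ON.
Fuculose is present, so OxaQ is active.
No repressor is bound and OxaQ is active, so *dovF* is transcribed.
So DovF is produced and active.
c-di-GMP is present, so MibX is active.
No repressor is bound and DovF and MibX are active, so *nolR* is transcribed.
→ *nolR* is ON.
Ornithine is absent, so YilJ is active.
No repressor is bound and YilJ is active, so *torY* is transcribed.
So TorY is produced and active.
Turanose is present, so SibK is active.
No repressor is bound and SibK is active, so *velP* is transcribed.
So VelP is produced and active.
No repressor is bound and TorY and VelP are active, so *kosU* is transcribed.
→ *kosU* is ON.
cAMP is absent, so IrpT is active.
No repressor is bound and IrpT is active, so *morL* is transcribed.
→ *morL* is ON.
4 of the 4 genes are transcribed.

4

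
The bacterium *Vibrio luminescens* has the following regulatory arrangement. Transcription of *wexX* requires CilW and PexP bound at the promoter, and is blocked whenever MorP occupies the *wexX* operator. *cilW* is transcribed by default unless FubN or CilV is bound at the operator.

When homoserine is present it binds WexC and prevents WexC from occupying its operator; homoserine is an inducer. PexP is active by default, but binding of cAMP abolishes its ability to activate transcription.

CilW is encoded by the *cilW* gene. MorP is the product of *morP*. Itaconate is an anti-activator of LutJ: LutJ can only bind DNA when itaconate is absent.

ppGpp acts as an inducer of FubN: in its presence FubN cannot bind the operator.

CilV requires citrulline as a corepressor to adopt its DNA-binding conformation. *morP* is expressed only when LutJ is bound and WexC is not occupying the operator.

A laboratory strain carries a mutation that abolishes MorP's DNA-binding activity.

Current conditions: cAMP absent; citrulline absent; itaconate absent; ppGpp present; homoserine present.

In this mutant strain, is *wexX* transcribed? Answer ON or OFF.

MorP is non-functional in this strain, so it has no effect.
ppGpp is present, so FubN is inactive.
Citrulline is absent, so CilV is inactive.
With no repressor bound, *cilW* is transcribed.
So CilW is produced and active.
cAMP is absent, so PexP is active.
No repressor is bound and CilW and PexP are active, so *wexX* is transcribed.

ON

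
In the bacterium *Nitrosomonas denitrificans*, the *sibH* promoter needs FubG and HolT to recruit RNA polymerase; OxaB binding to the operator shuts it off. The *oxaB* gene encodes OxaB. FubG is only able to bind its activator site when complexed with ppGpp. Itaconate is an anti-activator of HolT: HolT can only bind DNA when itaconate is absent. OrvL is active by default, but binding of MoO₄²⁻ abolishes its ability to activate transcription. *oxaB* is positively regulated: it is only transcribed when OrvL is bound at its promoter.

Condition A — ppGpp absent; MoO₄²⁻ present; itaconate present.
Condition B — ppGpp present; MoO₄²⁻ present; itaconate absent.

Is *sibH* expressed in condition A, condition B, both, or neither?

Condition A:
ppGpp is absent, so FubG is inactive.
MoO₄²⁻ is present, so OrvL is inactive.
Required activator OrvL is absent, so *oxaB* is not transcribed.
So OxaB is not produced.
Itaconate is present, so HolT is inactive.
Required activator FubG is absent, so *sibH* is not transcribed.
→ *sibH* is OFF in A.
Condition B:
ppGpp is present, so FubG is active.
MoO₄²⁻ is present, so OrvL is inactive.
Required activator OrvL is absent, so *oxaB* is not transcribed.
So OxaB is not produced.
Itaconate is absent, so HolT is active.
No repressor is bound and FubG and HolT are active, so *sibH* is transcribed.
→ *sibH* is ON in B.

B only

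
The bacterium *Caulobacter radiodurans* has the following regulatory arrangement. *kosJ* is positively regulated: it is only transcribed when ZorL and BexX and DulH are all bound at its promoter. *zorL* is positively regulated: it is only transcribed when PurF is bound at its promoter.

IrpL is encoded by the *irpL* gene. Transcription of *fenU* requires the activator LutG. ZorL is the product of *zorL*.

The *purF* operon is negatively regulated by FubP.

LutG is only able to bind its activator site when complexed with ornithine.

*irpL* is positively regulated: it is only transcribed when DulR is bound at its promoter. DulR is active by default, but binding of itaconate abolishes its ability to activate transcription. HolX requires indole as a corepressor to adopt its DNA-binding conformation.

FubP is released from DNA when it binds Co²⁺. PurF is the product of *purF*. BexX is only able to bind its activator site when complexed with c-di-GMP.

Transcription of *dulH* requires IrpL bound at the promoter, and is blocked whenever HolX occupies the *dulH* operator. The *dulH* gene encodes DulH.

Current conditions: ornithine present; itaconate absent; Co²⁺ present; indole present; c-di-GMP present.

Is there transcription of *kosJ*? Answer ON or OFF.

OFF

Co²⁺ is present, so FubP is inactive.
With no repressor bound, *purF* is transcribed.
So PurF is produced and active.
No repressor is bound and PurF is active, so *zorL* is transcribed.
So ZorL is produced and active.
c-di-GMP is present, so BexX is active.
Itaconate is absent, so DulR is active.
No repressor is bound and DulR is active, so *irpL* is transcribed.
So IrpL is produced and active.
Indole is present, so HolX is active.
With repressor HolX bound, *dulH* is not transcribed.
So DulH is not produced.
Required activator DulH is absent, so *kosJ* is not transcribed.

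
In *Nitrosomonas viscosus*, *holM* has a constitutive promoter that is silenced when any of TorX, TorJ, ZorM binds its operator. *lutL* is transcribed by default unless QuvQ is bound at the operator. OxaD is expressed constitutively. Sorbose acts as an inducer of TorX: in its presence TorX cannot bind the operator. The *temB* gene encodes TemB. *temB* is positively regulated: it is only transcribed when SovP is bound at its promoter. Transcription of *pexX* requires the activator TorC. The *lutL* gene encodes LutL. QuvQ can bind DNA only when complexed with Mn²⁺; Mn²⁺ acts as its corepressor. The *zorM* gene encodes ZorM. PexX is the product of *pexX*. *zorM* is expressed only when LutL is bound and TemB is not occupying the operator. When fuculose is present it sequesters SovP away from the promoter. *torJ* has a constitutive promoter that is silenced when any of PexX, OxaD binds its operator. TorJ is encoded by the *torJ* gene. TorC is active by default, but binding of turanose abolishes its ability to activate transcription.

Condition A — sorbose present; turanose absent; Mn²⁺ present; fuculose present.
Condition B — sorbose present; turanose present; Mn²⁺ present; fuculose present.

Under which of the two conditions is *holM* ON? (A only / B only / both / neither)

both

Condition A:
Sorbose is present, so TorX is inactive.
Turanose is absent, so TorC is active.
No repressor is bound and TorC is active, so *pexX* is transcribed.
So PexX is produced and active.
OxaD is produced constitutively and is active.
With repressor PexX bound, *torJ* is not transcribed.
So TorJ is not produced.
Mn²⁺ is present, so QuvQ is active.
With repressor QuvQ bound, *lutL* is not transcribed.
So LutL is not produced.
Fuculose is present, so SovP is inactive.
Required activator SovP is absent, so *temB* is not transcribed.
So TemB is not produced.
Required activator LutL is absent, so *zorM* is not transcribed.
So ZorM is not produced.
With no repressor bound, *holM* is transcribed.
→ *holM* is ON in A.
Condition B:
Sorbose is present, so TorX is inactive.
Turanose is present, so TorC is inactive.
Required activator TorC is absent, so *pexX* is not transcribed.
So PexX is not produced.
OxaD is produced constitutively and is active.
With repressor OxaD bound, *torJ* is not transcribed.
So TorJ is not produced.
Mn²⁺ is present, so QuvQ is active.
With repressor QuvQ bound, *lutL* is not transcribed.
So LutL is not produced.
Fuculose is present, so SovP is inactive.
Required activator SovP is absent, so *temB* is not transcribed.
So TemB is not produced.
Required activator LutL is absent, so *zorM* is not transcribed.
So ZorM is not produced.
With no repressor bound, *holM* is transcribed.
→ *holM* is ON in B.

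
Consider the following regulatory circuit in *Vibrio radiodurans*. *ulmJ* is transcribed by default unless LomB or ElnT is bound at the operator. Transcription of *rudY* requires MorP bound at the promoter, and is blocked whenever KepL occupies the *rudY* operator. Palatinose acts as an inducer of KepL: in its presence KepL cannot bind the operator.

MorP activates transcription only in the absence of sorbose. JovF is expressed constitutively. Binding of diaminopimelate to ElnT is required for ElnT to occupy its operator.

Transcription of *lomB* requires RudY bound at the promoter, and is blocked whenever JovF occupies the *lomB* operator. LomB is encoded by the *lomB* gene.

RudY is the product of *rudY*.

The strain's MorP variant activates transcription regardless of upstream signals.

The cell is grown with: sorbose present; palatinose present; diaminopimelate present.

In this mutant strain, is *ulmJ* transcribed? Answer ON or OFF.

OFF

Palatinose is present, so KepL is inactive.
MorP is constitutively active in this strain.
No repressor is bound and MorP is active, so *rudY* is transcribed.
So RudY is produced and active.
JovF is produced constitutively and is active.
With repressor JovF bound, *lomB* is not transcribed.
So LomB is not produced.
Diaminopimelate is present, so ElnT is active.
With repressor ElnT bound, *ulmJ* is not transcribed.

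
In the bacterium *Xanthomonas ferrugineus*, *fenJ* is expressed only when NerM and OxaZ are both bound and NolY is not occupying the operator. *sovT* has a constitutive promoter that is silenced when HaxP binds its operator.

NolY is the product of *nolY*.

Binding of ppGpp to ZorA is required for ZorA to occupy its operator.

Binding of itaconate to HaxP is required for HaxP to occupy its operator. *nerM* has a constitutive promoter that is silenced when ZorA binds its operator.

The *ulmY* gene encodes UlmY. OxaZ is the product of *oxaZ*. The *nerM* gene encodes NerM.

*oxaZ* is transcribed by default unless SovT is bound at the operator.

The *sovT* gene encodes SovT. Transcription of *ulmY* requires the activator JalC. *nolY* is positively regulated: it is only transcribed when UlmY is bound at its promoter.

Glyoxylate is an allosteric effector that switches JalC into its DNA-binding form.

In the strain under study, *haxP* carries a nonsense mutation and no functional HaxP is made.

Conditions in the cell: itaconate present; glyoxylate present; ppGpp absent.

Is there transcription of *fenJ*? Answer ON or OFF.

OFF

ppGpp is absent, so ZorA is inactive.
With no repressor bound, *nerM* is transcribed.
So NerM is produced and active.
HaxP is non-functional in this strain, so it has no effect.
With no repressor bound, *sovT* is transcribed.
So SovT is produced and active.
With repressor SovT bound, *oxaZ* is not transcribed.
So OxaZ is not produced.
Glyoxylate is present, so JalC is active.
No repressor is bound and JalC is active, so *ulmY* is transcribed.
So UlmY is produced and active.
No repressor is bound and UlmY is active, so *nolY* is transcribed.
So NolY is produced and active.
With repressor NolY bound, *fenJ* is not transcribed.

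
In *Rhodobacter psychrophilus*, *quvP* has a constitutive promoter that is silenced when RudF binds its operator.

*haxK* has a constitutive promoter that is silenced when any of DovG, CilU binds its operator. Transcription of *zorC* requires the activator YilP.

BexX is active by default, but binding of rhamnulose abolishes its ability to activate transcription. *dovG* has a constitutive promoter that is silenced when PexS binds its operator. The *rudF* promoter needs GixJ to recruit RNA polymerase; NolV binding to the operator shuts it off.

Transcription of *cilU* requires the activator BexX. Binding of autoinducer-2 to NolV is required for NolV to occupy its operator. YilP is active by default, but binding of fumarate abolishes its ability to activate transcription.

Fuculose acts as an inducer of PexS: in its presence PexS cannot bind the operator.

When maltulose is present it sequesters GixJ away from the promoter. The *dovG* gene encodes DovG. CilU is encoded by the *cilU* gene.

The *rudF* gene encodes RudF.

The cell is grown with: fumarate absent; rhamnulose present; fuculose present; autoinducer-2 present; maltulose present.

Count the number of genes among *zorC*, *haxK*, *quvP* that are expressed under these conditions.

2

Fumarate is absent, so YilP is active.
No repressor is bound and YilP is active, so *zorC* is transcribed.
→ *zorC* is ON.
Fuculose is present, so PexS is inactive.
With no repressor bound, *dovG* is transcribed.
So DovG is produced and active.
Rhamnulose is present, so BexX is inactive.
Required activator BexX is absent, so *cilU* is not transcribed.
So CilU is not produced.
With repressor DovG bound, *haxK* is not transcribed.
→ *haxK* is OFF.
Maltulose is present, so GixJ is inactive.
Autoinducer-2 is present, so NolV is active.
With repressor NolV bound, *rudF* is not transcribed.
So RudF is not produced.
With no repressor bound, *quvP* is transcribed.
→ *quvP* is ON.
2 of the 3 genes are transcribed.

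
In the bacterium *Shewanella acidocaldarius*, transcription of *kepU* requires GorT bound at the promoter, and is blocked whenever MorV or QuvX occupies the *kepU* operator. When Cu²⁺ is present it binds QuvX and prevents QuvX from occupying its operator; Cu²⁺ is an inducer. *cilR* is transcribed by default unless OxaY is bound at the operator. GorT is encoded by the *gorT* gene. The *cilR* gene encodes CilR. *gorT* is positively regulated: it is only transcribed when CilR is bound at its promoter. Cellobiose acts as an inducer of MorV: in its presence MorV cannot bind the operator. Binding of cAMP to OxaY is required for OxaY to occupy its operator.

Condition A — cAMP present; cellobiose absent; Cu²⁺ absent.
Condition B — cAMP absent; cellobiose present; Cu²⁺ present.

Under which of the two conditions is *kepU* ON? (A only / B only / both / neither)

B only

Condition A:
cAMP is present, so OxaY is active.
With repressor OxaY bound, *cilR* is not transcribed.
So CilR is not produced.
Required activator CilR is absent, so *gorT* is not transcribed.
So GorT is not produced.
Cellobiose is absent, so MorV is active.
Cu²⁺ is absent, so QuvX is active.
With repressor MorV bound, *kepU* is not transcribed.
→ *kepU* is OFF in A.
Condition B:
cAMP is absent, so OxaY is inactive.
With no repressor bound, *cilR* is transcribed.
So CilR is produced and active.
No repressor is bound and CilR is active, so *gorT* is transcribed.
So GorT is produced and active.
Cellobiose is present, so MorV is inactive.
Cu²⁺ is present, so QuvX is inactive.
No repressor is bound and GorT is active, so *kepU* is transcribed.
→ *kepU* is ON in B.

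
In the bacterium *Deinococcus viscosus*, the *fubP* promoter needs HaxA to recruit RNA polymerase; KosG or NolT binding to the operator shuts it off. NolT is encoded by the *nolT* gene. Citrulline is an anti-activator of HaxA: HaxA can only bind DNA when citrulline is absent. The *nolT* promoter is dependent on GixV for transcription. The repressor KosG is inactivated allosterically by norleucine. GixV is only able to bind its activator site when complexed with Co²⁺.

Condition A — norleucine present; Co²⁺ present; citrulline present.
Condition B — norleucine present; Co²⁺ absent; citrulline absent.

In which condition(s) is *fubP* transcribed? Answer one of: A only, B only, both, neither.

B only

Condition A:
Norleucine is present, so KosG is inactive.
Co²⁺ is present, so GixV is active.
No repressor is bound and GixV is active, so *nolT* is transcribed.
So NolT is produced and active.
Citrulline is present, so HaxA is inactive.
With repressor NolT bound, *fubP* is not transcribed.
→ *fubP* is OFF in A.
Condition B:
Norleucine is present, so KosG is inactive.
Co²⁺ is absent, so GixV is inactive.
Required activator GixV is absent, so *nolT* is not transcribed.
So NolT is not produced.
Citrulline is absent, so HaxA is active.
No repressor is bound and HaxA is active, so *fubP* is transcribed.
→ *fubP* is ON in B.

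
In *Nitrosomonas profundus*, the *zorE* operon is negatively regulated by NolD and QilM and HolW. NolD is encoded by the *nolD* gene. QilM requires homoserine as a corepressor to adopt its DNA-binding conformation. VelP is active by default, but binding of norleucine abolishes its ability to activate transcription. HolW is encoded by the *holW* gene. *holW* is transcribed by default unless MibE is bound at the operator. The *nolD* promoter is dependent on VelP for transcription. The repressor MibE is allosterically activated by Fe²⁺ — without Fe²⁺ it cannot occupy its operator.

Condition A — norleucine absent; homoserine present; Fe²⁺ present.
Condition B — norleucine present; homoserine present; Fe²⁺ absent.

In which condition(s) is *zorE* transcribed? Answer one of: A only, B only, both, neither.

Condition A:
Norleucine is absent, so VelP is active.
No repressor is bound and VelP is active, so *nolD* is transcribed.
So NolD is produced and active.
Homoserine is present, so QilM is active.
Fe²⁺ is present, so MibE is active.
With repressor MibE bound, *holW* is not transcribed.
So HolW is not produced.
With repressor NolD bound, *zorE* is not transcribed.
→ *zorE* is OFF in A.
Condition B:
Norleucine is present, so VelP is inactive.
Required activator VelP is absent, so *nolD* is not transcribed.
So NolD is not produced.
Homoserine is present, so QilM is active.
Fe²⁺ is absent, so MibE is inactive.
With no repressor bound, *holW* is transcribed.
So HolW is produced and active.
With repressor QilM bound, *zorE* is not transcribed.
→ *zorE* is OFF in B.

neither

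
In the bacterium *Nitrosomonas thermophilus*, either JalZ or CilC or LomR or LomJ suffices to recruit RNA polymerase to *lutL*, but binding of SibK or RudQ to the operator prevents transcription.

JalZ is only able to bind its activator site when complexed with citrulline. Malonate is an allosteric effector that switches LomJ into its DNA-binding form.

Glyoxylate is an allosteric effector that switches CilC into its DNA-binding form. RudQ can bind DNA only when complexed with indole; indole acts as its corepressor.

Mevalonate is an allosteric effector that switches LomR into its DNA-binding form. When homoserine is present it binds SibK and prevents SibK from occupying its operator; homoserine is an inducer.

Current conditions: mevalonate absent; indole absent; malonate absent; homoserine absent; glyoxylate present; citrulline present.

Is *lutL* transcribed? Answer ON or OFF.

Citrulline is present, so JalZ is active.
Homoserine is absent, so SibK is active.
Glyoxylate is present, so CilC is active.
Mevalonate is absent, so LomR is inactive.
Indole is absent, so RudQ is inactive.
Malonate is absent, so LomJ is inactive.
With repressor SibK bound, *lutL* is not transcribed.

OFF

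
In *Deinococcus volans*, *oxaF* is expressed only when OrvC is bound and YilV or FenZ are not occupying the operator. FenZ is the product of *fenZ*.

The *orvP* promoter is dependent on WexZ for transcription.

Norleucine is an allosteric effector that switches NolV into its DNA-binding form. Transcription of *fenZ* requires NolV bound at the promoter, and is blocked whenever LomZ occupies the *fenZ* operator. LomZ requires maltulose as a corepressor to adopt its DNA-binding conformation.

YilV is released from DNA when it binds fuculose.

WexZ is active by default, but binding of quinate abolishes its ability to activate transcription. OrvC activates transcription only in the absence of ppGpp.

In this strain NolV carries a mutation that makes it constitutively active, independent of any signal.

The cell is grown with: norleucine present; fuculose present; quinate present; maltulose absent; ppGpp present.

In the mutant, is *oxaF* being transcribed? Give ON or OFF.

OFF

ppGpp is present, so OrvC is inactive.
Fuculose is present, so YilV is inactive.
Maltulose is absent, so LomZ is inactive.
NolV is constitutively active in this strain.
No repressor is bound and NolV is active, so *fenZ* is transcribed.
So FenZ is produced and active.
With repressor FenZ bound, *oxaF* is not transcribed.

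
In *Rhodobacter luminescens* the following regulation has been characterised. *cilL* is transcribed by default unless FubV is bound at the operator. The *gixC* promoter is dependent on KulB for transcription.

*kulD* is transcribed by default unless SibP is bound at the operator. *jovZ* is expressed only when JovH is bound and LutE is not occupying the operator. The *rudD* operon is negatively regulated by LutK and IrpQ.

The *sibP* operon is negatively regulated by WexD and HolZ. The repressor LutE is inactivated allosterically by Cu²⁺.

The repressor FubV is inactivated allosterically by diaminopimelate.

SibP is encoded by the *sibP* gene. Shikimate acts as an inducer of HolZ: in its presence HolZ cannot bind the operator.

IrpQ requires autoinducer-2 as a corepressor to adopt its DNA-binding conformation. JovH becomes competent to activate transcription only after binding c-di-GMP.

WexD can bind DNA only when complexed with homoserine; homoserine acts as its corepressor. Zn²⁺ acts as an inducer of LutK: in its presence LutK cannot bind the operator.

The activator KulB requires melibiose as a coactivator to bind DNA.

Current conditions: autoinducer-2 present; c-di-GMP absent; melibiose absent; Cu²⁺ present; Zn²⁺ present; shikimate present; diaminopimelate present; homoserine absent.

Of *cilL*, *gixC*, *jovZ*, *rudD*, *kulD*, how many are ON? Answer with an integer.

Diaminopimelate is present, so FubV is inactive.
With no repressor bound, *cilL* is transcribed.
→ *cilL* is ON.
Melibiose is absent, so KulB is inactive.
Required activator KulB is absent, so *gixC* is not transcribed.
→ *gixC* is OFF.
c-di-GMP is absent, so JovH is inactive.
Cu²⁺ is present, so LutE is inactive.
Required activator JovH is absent, so *jovZ* is not transcribed.
→ *jovZ* is OFF.
Zn²⁺ is present, so LutK is inactive.
Autoinducer-2 is present, so IrpQ is active.
With repressor IrpQ bound, *rudD* is not transcribed.
→ *rudD* is OFF.
Homoserine is absent, so WexD is inactive.
Shikimate is present, so HolZ is inactive.
With no repressor bound, *sibP* is transcribed.
So SibP is produced and active.
With repressor SibP bound, *kulD* is not transcribed.
→ *kulD* is OFF.
1 of the 5 genes is transcribed.

1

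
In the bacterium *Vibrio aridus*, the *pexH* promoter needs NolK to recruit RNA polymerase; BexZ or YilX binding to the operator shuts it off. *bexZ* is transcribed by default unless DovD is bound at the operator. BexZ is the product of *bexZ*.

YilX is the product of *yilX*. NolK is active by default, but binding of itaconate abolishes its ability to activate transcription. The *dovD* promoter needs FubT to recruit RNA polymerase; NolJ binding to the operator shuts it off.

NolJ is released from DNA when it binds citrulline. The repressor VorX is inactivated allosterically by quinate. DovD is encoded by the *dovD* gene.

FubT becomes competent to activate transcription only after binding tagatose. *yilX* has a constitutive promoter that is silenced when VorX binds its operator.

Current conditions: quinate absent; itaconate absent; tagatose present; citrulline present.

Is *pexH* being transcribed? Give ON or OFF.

ON

Tagatose is present, so FubT is active.
Citrulline is present, so NolJ is inactive.
No repressor is bound and FubT is active, so *dovD* is transcribed.
So DovD is produced and active.
With repressor DovD bound, *bexZ* is not transcribed.
So BexZ is not produced.
Quinate is absent, so VorX is active.
With repressor VorX bound, *yilX* is not transcribed.
So YilX is not produced.
Itaconate is absent, so NolK is active.
No repressor is bound and NolK is active, so *pexH* is transcribed.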